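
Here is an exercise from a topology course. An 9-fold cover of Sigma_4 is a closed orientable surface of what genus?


For an n-sheeted cover: chi(E) = n * chi(B).
chi(Sigma_4) = 2 - 2*4 = -6.
chi(E) = 9 * (-6) = -54.
genus(E) = (2 - chi(E))/2 = (2 - (-54))/2 = 56/2 = 28

28


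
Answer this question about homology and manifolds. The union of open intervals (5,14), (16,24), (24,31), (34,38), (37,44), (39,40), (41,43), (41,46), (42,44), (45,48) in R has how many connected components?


Sort and merge overlapping open intervals.
Merged: (5,14), (16,24), (24,31), (34,48).
Number of components = 4

4


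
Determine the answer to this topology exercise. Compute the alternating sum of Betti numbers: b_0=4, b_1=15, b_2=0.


chi = sum_k (-1)^k b_k.
= (4) + (-15) + (0)
= -11

-11


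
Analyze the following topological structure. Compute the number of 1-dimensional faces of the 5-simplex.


Delta^5 has 5+1 vertices. A 1-face is a choice of 1+1 vertices.
f_1 = C(5+1, 1+1) = C(6,2) = 15

15


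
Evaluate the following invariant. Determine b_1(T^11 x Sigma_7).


pi_1(A x B) = pi_1(A) x pi_1(B); rank of abelianization = b_1.
b_1(T^11) = 11, b_1(Sigma_7) = 2*7 = 14.
b_1(product) = 11 + 14 = 25

25


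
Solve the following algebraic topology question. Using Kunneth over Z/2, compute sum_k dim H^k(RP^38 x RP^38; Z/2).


dim H^*(RP^n; Z/2) = n+1 (one Z/2 in each degree 0..n).
Total Betti number is multiplicative.
Total = (38+1) * (38+1) = 39 * 39 = 1521

1521


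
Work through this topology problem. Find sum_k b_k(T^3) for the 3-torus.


b_k(T^3) = C(3,k), so the sum over k is sum_k C(3,k) = 2^3.
Total = 2^3 = 8

8


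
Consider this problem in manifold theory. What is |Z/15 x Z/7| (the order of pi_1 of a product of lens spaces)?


pi_1(X x Y) = pi_1(X) x pi_1(Y).
pi_1(L(15,1)) = Z/15, pi_1(L(7,1)) = Z/7.
|Z/15 x Z/7| = 15 * 7 = 105

105


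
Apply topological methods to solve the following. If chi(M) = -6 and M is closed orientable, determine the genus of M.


chi = 2 - 2g for closed orientable surfaces.
-6 = 2 - 2g
2g = 2 - (-6) = 8
g = 4

4


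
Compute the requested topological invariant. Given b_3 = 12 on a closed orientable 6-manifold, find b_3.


Poincare duality for closed orientable n-manifolds: b_k = b_{n-k}.
Here n = 6, so b_3 = b_3 = 12

12


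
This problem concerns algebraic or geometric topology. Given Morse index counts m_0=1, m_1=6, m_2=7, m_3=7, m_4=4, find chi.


Morse theory: chi(M) = sum_k (-1)^k m_k where m_k = #(index-k critical points).
= (1) + (-6) + (7) + (-7) + (4) = -1

-1


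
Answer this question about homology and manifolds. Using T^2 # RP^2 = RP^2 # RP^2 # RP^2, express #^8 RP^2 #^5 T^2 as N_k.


Since a >= 1, the sum is non-orientable; each T^2 can be replaced by RP^2 # RP^2 (since T^2#RP^2 = 3RP^2).
Total crosscaps k = 8 + 2*5 = 18.
Check via chi: chi = 8*1 + 5*0 - (8+5-1)*2 = -16 = 2 - k = -16. Consistent.

18


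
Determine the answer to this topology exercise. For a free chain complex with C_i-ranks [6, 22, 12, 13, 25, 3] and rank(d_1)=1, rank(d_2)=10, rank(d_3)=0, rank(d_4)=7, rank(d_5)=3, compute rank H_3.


rank H_k = rank(ker d_k) - rank(im d_{k+1}).
rank(ker d_3) = rank(C_3) - rank(d_3) = 13 - 0 = 13.
rank(im d_{3+1}) = 7.
rank H_3 = 13 - 7 = 6

6


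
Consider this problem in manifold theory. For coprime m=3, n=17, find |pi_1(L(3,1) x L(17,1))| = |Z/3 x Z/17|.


pi_1(X x Y) = pi_1(X) x pi_1(Y).
pi_1(L(3,1)) = Z/3, pi_1(L(17,1)) = Z/17.
|Z/3 x Z/17| = 3 * 17 = 51

51


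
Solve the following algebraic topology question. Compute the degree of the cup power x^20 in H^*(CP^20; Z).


|x| = 2 in H^*(CP^n).
|x^20| = 20 * |x| = 20 * 2 = 40

40


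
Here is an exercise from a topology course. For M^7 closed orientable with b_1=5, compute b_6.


Poincare duality for closed orientable n-manifolds: b_k = b_{n-k}.
Here n = 7, so b_6 = b_1 = 5

5


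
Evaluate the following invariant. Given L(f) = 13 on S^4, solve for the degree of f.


L(f) = 1 + (-1)^4 deg(f) on S^4.
13 = 1 + (-1)^4 * deg(f)
(-1)^4 * deg(f) = 12
deg(f) = 12

12


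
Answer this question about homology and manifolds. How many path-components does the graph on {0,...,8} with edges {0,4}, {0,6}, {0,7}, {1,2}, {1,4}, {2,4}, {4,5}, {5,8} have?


Run DFS/union-find over 9 vertices.
V = 9, E = 8.
Number of components = 2

2


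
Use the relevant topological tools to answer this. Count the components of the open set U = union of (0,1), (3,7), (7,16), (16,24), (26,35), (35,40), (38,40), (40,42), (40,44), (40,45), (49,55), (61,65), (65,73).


Sort and merge overlapping open intervals.
Merged: (0,1), (3,7), (7,16), (16,24), (26,35), (35,40), (40,45), (49,55), (61,65), (65,73).
Number of components = 10

10


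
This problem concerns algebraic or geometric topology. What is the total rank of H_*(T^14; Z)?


b_k(T^14) = C(14,k), so the sum over k is sum_k C(14,k) = 2^14.
Total = 2^14 = 16384

16384


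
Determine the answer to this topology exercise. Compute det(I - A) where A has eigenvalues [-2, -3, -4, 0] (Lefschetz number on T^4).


For a torus self-map: L(f) = det(I - A) where A acts on H_1.
L(f) = (1--2) * (1--3) * (1--4) * (1-0) = 3 * 4 * 5 * 1 = 60

60


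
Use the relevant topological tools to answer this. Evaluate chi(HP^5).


HP^5 has one cell in each dimension 0, 4, ..., 4*5 (5+1 cells, all even-dim).
chi = 5 + 1 = 6

6


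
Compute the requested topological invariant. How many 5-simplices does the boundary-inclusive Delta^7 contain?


Delta^7 has 7+1 vertices. A 5-face is a choice of 5+1 vertices.
f_5 = C(7+1, 5+1) = C(8,6) = 28

28


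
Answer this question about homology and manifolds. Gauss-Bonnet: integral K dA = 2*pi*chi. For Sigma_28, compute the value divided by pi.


Gauss-Bonnet: integral K dA = 2*pi*chi(M).
chi(Sigma_28) = 2 - 2*28 = -54.
(integral K dA)/pi = 2*chi = 2*(-54) = -108

-108


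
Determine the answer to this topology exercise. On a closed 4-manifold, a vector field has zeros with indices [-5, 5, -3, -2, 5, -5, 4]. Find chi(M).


Poincare-Hopf: chi(M) = sum of indices of zeros.
chi = (-5) + (5) + (-3) + (-2) + (5) + (-5) + (4) = -1

-1


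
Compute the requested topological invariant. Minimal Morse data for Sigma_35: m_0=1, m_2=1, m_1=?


A perfect Morse function has m_k = b_k.
For Sigma_35: b_0=1, b_1=2g=70, b_2=1.
Saddles m_1 = 2g = 70

70


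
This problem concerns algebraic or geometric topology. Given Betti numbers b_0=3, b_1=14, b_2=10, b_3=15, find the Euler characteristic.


chi = sum_k (-1)^k b_k.
= (3) + (-14) + (10) + (-15)
= -16

-16


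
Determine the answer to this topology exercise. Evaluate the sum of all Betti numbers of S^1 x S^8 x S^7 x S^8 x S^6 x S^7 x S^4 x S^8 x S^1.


Total Betti number is multiplicative under products.
Each S^d (d>=1) has total Betti number 2.
There are 9 sphere factors.
Total = 2^9 = 512

512


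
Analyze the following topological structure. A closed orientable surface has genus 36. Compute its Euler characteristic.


For a closed orientable surface of genus g: chi = 2 - 2g.
Here g = 36.
chi = 2 - 2*36 = 2 - 72 = -70

-70


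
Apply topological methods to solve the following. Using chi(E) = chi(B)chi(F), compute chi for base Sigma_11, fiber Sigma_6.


For a fiber bundle F -> E -> B (with CW structure): chi(E) = chi(B) * chi(F).
chi(Sigma_11) = -20, chi(Sigma_6) = -10.
chi(E) = (-20) * (-10) = 200

200


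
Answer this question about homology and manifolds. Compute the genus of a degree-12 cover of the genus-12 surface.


For an n-sheeted cover: chi(E) = n * chi(B).
chi(Sigma_12) = 2 - 2*12 = -22.
chi(E) = 12 * (-22) = -264.
genus(E) = (2 - chi(E))/2 = (2 - (-264))/2 = 266/2 = 133

133


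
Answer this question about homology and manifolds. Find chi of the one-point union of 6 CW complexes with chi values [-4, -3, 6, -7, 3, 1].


chi(A v B) = chi(A) + chi(B) - 1 (one point identified).
For 6 spaces: chi = (sum chi_i) - (6 - 1).
sum = -4; chi = -4 - 5 = -9

-9


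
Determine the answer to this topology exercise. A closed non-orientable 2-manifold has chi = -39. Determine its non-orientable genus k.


chi = 2 - k for closed non-orientable surfaces with k crosscaps.
-39 = 2 - k
k = 2 - (-39) = 41

41


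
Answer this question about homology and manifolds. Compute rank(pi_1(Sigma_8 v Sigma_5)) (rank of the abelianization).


For a wedge: H_1(A v B) = H_1(A) + H_1(B).
b_1(Sigma_8) = 16, b_1(Sigma_5) = 10.
b_1 = 16 + 10 = 26

26


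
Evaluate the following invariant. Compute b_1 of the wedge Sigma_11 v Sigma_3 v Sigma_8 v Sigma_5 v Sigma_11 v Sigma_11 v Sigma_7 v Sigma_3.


For a wedge X v Y: reduced H_k(X v Y) = H_k(X) + H_k(Y).
Each Sigma_g contributes b_1 = 2g.
b_1 = 22 + 6 + 16 + 10 + 22 + 22 + 14 + 6 = 118

118


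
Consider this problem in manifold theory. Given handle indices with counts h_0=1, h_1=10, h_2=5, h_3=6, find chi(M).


Handles of index k contribute (-1)^k to chi (same as CW cells).
chi = (1) + (-10) + (5) + (-6) = -10

-10


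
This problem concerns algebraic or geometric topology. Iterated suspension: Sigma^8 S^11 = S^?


Each suspension raises dimension by 1: Sigma S^n = S^{n+1}.
Sigma^8 S^11 = S^{11+8} = S^19

19


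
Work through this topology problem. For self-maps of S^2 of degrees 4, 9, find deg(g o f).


Degree is multiplicative under composition: deg(g o f) = deg(g) * deg(f).
= 9 * 4 = 36

36


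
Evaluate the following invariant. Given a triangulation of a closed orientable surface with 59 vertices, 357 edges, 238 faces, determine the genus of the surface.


chi = V - E + F = 59 - 357 + 238 = -60
For orientable closed surface: chi = 2 - 2g, so g = (2 - chi)/2.
g = (2 - (-60)) / 2 = 62 / 2 = 31

31


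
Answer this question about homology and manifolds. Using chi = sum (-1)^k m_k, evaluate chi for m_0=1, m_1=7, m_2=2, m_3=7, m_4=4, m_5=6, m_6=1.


Morse theory: chi(M) = sum_k (-1)^k m_k where m_k = #(index-k critical points).
= (1) + (-7) + (2) + (-7) + (4) + (-6) + (1) = -12

-12


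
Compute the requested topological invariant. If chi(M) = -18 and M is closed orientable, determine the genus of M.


chi = 2 - 2g for closed orientable surfaces.
-18 = 2 - 2g
2g = 2 - (-18) = 20
g = 10

10


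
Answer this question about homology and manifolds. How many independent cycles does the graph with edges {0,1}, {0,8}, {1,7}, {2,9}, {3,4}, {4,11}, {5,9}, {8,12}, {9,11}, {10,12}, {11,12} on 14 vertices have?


b_1 = E - V + (number of components).
E = 11, V = 14, components = 3.
b_1 = 11 - 14 + 3 = 0

0


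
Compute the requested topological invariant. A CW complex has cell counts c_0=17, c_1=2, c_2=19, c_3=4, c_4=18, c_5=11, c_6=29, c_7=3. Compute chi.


chi = sum_k (-1)^k c_k.
= (-1)^0*17 + (-1)^1*2 + (-1)^2*19 + (-1)^3*4 + (-1)^4*18 + (-1)^5*11 + (-1)^6*29 + (-1)^7*3
= (17) + (-2) + (19) + (-4) + (18) + (-11) + (29) + (-3)
= 63

63


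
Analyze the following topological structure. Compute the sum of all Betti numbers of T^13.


b_k(T^13) = C(13,k), so the sum over k is sum_k C(13,k) = 2^13.
Total = 2^13 = 8192

8192


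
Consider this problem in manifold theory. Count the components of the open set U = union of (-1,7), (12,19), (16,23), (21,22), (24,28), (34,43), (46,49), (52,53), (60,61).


Sort and merge overlapping open intervals.
Merged: (-1,7), (12,23), (24,28), (34,43), (46,49), (52,53), (60,61).
Number of components = 7

7


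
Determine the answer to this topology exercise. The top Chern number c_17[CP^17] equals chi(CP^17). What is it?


For any closed oriented manifold, <e(TM),[M]> = chi(M).
chi(CP^17) = 17+1 = 18

18


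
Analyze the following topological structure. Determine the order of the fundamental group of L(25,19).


pi_1(L(p,q)) = Z/pZ for any q coprime to p.
|pi_1(L(25,19))| = 25

25


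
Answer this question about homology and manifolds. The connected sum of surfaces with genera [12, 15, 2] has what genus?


Genus is additive under connected sum of orientable surfaces.
g = 12 + 15 + 2 = 29

29


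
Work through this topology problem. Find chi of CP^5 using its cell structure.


CP^5 has one cell in each even dimension 0, 2, ..., 2*5 (5+1 cells total).
All cells are even-dimensional, so chi = number of cells.
chi = 5 + 1 = 6

6


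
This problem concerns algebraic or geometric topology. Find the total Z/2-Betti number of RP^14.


H^k(RP^14; Z/2) = Z/2 for each 0 <= k <= 14.
Total dimension = 14 + 1 = 15

15


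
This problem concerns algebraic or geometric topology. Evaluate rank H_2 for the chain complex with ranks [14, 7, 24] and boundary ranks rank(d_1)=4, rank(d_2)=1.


rank H_k = rank(ker d_k) - rank(im d_{k+1}).
rank(ker d_2) = rank(C_2) - rank(d_2) = 24 - 1 = 23.
rank(im d_{2+1}) = 0.
rank H_2 = 23 - 0 = 23

23


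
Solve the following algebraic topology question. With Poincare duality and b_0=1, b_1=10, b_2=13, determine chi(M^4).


By Poincare duality b_k = b_{4-k}, so full Betti numbers: b_0=1, b_1=10, b_2=13, b_3=10, b_4=1.
chi = sum (-1)^k b_k = -5

-5


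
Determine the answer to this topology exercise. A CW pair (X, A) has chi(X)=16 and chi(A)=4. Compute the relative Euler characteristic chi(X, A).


Relative Euler characteristic: chi(X, A) = chi(X) - chi(A).
= 16 - (4) = 12

12


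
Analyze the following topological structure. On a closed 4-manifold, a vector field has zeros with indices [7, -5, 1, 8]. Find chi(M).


Poincare-Hopf: chi(M) = sum of indices of zeros.
chi = (7) + (-5) + (1) + (8) = 11

11


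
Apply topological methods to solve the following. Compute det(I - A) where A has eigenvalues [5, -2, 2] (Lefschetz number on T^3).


For a torus self-map: L(f) = det(I - A) where A acts on H_1.
L(f) = (1-5) * (1--2) * (1-2) = -4 * 3 * -1 = 12

12


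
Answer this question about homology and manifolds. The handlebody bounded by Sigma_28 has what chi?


A genus-g handlebody deformation retracts to a wedge of g circles.
chi(vee_g S^1) = 1 - g.
chi(H_28) = 1 - 28 = -27

-27


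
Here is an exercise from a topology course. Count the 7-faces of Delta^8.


Delta^8 has 8+1 vertices. A 7-face is a choice of 7+1 vertices.
f_7 = C(8+1, 7+1) = C(9,8) = 9

9


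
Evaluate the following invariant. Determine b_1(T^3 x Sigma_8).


pi_1(A x B) = pi_1(A) x pi_1(B); rank of abelianization = b_1.
b_1(T^3) = 3, b_1(Sigma_8) = 2*8 = 16.
b_1(product) = 3 + 16 = 19

19


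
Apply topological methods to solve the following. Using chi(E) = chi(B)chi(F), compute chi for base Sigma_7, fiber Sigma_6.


For a fiber bundle F -> E -> B (with CW structure): chi(E) = chi(B) * chi(F).
chi(Sigma_7) = -12, chi(Sigma_6) = -10.
chi(E) = (-12) * (-10) = 120

120


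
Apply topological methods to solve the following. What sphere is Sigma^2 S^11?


Each suspension raises dimension by 1: Sigma S^n = S^{n+1}.
Sigma^2 S^11 = S^{11+2} = S^13

13


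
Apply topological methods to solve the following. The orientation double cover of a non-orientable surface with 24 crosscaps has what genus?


chi(N_24) = 2 - 24 = -22.
Double cover: chi(Sigma_g) = 2 * chi(N_24) = 2*(-22) = -44.
2 - 2g = -44, so g = (2 - (-44))/2 = 46/2 = 23

23


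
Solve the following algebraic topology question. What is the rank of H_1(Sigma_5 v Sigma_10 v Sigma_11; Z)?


For a wedge X v Y: reduced H_k(X v Y) = H_k(X) + H_k(Y).
Each Sigma_g contributes b_1 = 2g.
b_1 = 10 + 20 + 22 = 52

52


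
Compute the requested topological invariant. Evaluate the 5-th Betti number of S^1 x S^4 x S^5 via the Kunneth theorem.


Each S^d has Poincare polynomial 1 + t^d.
The product S^1 x S^4 x S^5 has Poincare polynomial prod(1+t^d_i).
Expanding: b_0=1, b_1=1, b_4=1, b_5=2, b_6=1, b_9=1, b_10=1.
b_5 = 2

2


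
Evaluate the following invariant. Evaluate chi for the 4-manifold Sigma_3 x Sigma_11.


chi(Sigma_3) = 2 - 2*3 = -4
chi(Sigma_11) = 2 - 2*11 = -20
chi(product) = (-4) * (-20) = 80

80


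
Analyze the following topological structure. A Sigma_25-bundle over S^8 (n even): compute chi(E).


chi(S^8) = 2 (n even), chi(Sigma_25) = 2 - 2*25 = -48.
chi(E) = 2 * (-48) = -96

-96


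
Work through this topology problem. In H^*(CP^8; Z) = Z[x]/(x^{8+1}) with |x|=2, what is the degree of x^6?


|x| = 2 in H^*(CP^n).
|x^6| = 6 * |x| = 6 * 2 = 12

12


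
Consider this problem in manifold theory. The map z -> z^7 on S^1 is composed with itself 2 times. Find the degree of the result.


deg(f) = 7. Degree is multiplicative: deg(f^2) = (deg f)^2.
deg(f^2) = (7)^2 = 49

49


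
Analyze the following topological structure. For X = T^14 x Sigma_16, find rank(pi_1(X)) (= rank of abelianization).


pi_1(A x B) = pi_1(A) x pi_1(B); rank of abelianization = b_1.
b_1(T^14) = 14, b_1(Sigma_16) = 2*16 = 32.
b_1(product) = 14 + 32 = 46

46


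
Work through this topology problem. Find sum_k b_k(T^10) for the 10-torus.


b_k(T^10) = C(10,k), so the sum over k is sum_k C(10,k) = 2^10.
Total = 2^10 = 1024

1024


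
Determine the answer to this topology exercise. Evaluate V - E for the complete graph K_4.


K_4: V = 4, E = C(4,2) = 6.
chi = V - E = 4 - 6 = -2

-2


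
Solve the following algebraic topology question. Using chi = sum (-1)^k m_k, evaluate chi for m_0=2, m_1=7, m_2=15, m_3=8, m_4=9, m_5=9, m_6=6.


Morse theory: chi(M) = sum_k (-1)^k m_k where m_k = #(index-k critical points).
= (2) + (-7) + (15) + (-8) + (9) + (-9) + (6) = 8

8


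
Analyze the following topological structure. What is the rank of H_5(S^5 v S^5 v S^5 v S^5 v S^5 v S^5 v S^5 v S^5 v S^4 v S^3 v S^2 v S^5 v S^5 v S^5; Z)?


For a wedge of spheres, H_k (k>0) is free on one generator per sphere of dimension k.
Spheres of dimension 5: count = 11.
b_5 = 11

11


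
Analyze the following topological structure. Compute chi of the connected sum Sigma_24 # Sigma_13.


chi(Sigma_24) = 2 - 2*24 = -46
chi(Sigma_13) = 2 - 2*13 = -24
For surfaces: chi(A#B) = chi(A) + chi(B) - 2.
chi = -46 + -24 - 2 = -72

-72


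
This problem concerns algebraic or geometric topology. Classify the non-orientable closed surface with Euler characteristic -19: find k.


chi = 2 - k for closed non-orientable surfaces with k crosscaps.
-19 = 2 - k
k = 2 - (-19) = 21

21


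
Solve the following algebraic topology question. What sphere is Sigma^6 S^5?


Each suspension raises dimension by 1: Sigma S^n = S^{n+1}.
Sigma^6 S^5 = S^{5+6} = S^11

11


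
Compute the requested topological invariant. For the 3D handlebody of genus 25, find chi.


A genus-g handlebody deformation retracts to a wedge of g circles.
chi(vee_g S^1) = 1 - g.
chi(H_25) = 1 - 25 = -24

-24


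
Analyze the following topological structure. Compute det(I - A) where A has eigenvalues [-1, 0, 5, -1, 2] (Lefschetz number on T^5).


For a torus self-map: L(f) = det(I - A) where A acts on H_1.
L(f) = (1--1) * (1-0) * (1-5) * (1--1) * (1-2) = 2 * 1 * -4 * 2 * -1 = 16

16


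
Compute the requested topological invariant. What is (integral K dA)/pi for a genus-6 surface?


Gauss-Bonnet: integral K dA = 2*pi*chi(M).
chi(Sigma_6) = 2 - 2*6 = -10.
(integral K dA)/pi = 2*chi = 2*(-10) = -20

-20


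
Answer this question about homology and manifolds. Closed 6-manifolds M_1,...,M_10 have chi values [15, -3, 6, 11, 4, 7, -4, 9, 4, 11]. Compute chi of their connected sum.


For n-manifolds: chi(A#B) = chi(A) + chi(B) - chi(S^6).
chi(S^6) = 1 + (-1)^6 = 2.
chi(#) = (sum chi_i) - (10-1)*chi(S^6) = 60 - 9*2 = 42

42


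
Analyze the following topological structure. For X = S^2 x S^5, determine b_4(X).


Each S^d has Poincare polynomial 1 + t^d.
The product S^2 x S^5 has Poincare polynomial prod(1+t^d_i).
Expanding: b_0=1, b_2=1, b_5=1, b_7=1.
b_4 = 0

0


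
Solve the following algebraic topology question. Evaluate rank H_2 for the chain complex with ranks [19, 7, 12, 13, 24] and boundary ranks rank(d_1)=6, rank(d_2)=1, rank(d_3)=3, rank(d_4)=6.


rank H_k = rank(ker d_k) - rank(im d_{k+1}).
rank(ker d_2) = rank(C_2) - rank(d_2) = 12 - 1 = 11.
rank(im d_{2+1}) = 3.
rank H_2 = 11 - 3 = 8

8


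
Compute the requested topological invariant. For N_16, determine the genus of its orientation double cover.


chi(N_16) = 2 - 16 = -14.
Double cover: chi(Sigma_g) = 2 * chi(N_16) = 2*(-14) = -28.
2 - 2g = -28, so g = (2 - (-28))/2 = 30/2 = 15

15


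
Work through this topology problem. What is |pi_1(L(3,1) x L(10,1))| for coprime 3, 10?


pi_1(X x Y) = pi_1(X) x pi_1(Y).
pi_1(L(3,1)) = Z/3, pi_1(L(10,1)) = Z/10.
|Z/3 x Z/10| = 3 * 10 = 30

30


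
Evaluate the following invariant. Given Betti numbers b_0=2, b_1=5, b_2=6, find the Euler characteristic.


chi = sum_k (-1)^k b_k.
= (2) + (-5) + (6)
= 3

3


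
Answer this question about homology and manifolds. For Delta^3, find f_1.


Delta^3 has 3+1 vertices. A 1-face is a choice of 1+1 vertices.
f_1 = C(3+1, 1+1) = C(4,2) = 6

6


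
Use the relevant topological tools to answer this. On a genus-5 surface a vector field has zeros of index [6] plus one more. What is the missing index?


Poincare-Hopf: sum of indices = chi(M).
chi(Sigma_5) = 2 - 2*5 = -8.
Sum of known indices = 6.
x = chi - (sum known) = -8 - (6) = -14

-14


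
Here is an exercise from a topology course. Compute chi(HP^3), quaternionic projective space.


HP^3 has one cell in each dimension 0, 4, ..., 4*3 (3+1 cells, all even-dim).
chi = 3 + 1 = 4

4


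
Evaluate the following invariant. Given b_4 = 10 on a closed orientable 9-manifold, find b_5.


Poincare duality for closed orientable n-manifolds: b_k = b_{n-k}.
Here n = 9, so b_5 = b_4 = 10

10


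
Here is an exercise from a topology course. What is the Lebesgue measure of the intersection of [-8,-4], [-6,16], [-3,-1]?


Intersection = [max(a_i), min(b_i)] = [-3, -4].
Since -3 > -4, the intersection is empty.
Length = 0

0


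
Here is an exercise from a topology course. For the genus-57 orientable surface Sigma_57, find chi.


For a closed orientable surface of genus g: chi = 2 - 2g.
Here g = 57.
chi = 2 - 2*57 = 2 - 114 = -112

-112


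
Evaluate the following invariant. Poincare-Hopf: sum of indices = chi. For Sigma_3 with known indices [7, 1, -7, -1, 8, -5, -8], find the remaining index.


Poincare-Hopf: sum of indices = chi(M).
chi(Sigma_3) = 2 - 2*3 = -4.
Sum of known indices = -5.
x = chi - (sum known) = -4 - (-5) = 1

1


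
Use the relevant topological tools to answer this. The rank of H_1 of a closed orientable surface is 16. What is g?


For a closed orientable surface: b_1 = 2g.
16 = 2g
g = 16 / 2 = 8

8


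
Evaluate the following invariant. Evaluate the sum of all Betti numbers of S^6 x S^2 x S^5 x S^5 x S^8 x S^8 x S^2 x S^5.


Total Betti number is multiplicative under products.
Each S^d (d>=1) has total Betti number 2.
There are 8 sphere factors.
Total = 2^8 = 256

256


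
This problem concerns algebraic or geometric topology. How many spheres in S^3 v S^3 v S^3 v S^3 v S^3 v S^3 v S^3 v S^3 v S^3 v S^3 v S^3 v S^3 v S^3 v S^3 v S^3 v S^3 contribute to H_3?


For a wedge of spheres, H_k (k>0) is free on one generator per sphere of dimension k.
Spheres of dimension 3: count = 16.
b_3 = 16

16


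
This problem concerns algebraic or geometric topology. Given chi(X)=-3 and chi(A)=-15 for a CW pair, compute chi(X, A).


Relative Euler characteristic: chi(X, A) = chi(X) - chi(A).
= -3 - (-15) = 12

12


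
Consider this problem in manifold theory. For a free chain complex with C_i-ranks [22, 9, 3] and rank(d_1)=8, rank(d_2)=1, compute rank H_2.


rank H_k = rank(ker d_k) - rank(im d_{k+1}).
rank(ker d_2) = rank(C_2) - rank(d_2) = 3 - 1 = 2.
rank(im d_{2+1}) = 0.
rank H_2 = 2 - 0 = 2

2


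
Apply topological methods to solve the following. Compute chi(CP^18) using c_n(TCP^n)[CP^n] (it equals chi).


For any closed oriented manifold, <e(TM),[M]> = chi(M).
chi(CP^18) = 18+1 = 19

19


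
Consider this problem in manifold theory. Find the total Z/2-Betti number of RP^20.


H^k(RP^20; Z/2) = Z/2 for each 0 <= k <= 20.
Total dimension = 20 + 1 = 21

21


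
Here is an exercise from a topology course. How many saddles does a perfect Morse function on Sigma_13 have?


A perfect Morse function has m_k = b_k.
For Sigma_13: b_0=1, b_1=2g=26, b_2=1.
Saddles m_1 = 2g = 26

26


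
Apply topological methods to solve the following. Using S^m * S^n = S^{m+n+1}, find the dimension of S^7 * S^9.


Join of spheres: S^m * S^n = S^{m+n+1}.
dim = 7 + 9 + 1 = 17

17


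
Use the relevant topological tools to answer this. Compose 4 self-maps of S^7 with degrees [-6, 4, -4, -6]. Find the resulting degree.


Degree is multiplicative: deg(composition) = product of degrees.
= (-6) * (4) * (-4) * (-6) = -576

-576


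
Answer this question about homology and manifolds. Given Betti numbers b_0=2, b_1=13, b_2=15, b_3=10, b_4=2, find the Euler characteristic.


chi = sum_k (-1)^k b_k.
= (2) + (-13) + (15) + (-10) + (2)
= -4

-4


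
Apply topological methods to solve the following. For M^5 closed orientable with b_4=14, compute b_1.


Poincare duality for closed orientable n-manifolds: b_k = b_{n-k}.
Here n = 5, so b_1 = b_4 = 14

14


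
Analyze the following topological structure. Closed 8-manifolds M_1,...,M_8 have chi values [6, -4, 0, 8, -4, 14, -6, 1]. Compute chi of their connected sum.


For n-manifolds: chi(A#B) = chi(A) + chi(B) - chi(S^8).
chi(S^8) = 1 + (-1)^8 = 2.
chi(#) = (sum chi_i) - (8-1)*chi(S^8) = 15 - 7*2 = 1

1


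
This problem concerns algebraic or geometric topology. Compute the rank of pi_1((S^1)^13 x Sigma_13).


pi_1(A x B) = pi_1(A) x pi_1(B); rank of abelianization = b_1.
b_1(T^13) = 13, b_1(Sigma_13) = 2*13 = 26.
b_1(product) = 13 + 26 = 39

39


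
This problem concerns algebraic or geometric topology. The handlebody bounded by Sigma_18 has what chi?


A genus-g handlebody deformation retracts to a wedge of g circles.
chi(vee_g S^1) = 1 - g.
chi(H_18) = 1 - 18 = -17

-17


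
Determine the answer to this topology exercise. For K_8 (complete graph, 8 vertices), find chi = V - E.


K_8: V = 8, E = C(8,2) = 28.
chi = V - E = 8 - 28 = -20

-20


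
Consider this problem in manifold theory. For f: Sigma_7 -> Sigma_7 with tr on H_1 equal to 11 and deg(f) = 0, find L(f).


L(f) = tr(f_0*) - tr(f_1*) + tr(f_2*).
= 1 - (11) + (0)
= -10

-10


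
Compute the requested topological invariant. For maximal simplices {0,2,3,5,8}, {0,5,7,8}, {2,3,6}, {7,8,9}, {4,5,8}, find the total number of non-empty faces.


Each maximal simplex on m vertices has 2^m - 1 nonempty faces.
Take the union (dedupe shared faces).
Total distinct faces = 51

51


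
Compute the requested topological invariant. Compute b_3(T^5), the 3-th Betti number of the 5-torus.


By the Kunneth formula, b_k(T^n) = C(n,k).
b_3(T^5) = C(5,3).
C(5,3) = 5!/(3!*2!) = 10

10


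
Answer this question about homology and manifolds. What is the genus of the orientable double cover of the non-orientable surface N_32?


chi(N_32) = 2 - 32 = -30.
Double cover: chi(Sigma_g) = 2 * chi(N_32) = 2*(-30) = -60.
2 - 2g = -60, so g = (2 - (-60))/2 = 62/2 = 31

31


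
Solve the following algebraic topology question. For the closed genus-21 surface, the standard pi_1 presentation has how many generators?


Standard presentation: pi_1(Sigma_g) = <a_1,b_1,...,a_g,b_g | [a_1,b_1]...[a_g,b_g] = 1>.
Number of generators = 2g = 2*21 = 42

42


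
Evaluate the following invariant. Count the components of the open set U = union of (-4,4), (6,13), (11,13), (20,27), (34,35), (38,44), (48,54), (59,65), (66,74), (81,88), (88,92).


Sort and merge overlapping open intervals.
Merged: (-4,4), (6,13), (20,27), (34,35), (38,44), (48,54), (59,65), (66,74), (81,88), (88,92).
Number of components = 10

10


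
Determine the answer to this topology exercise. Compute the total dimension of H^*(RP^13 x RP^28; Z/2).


dim H^*(RP^n; Z/2) = n+1 (one Z/2 in each degree 0..n).
Total Betti number is multiplicative.
Total = (13+1) * (28+1) = 14 * 29 = 406

406


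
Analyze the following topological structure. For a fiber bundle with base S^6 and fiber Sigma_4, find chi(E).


chi(S^6) = 2 (n even), chi(Sigma_4) = 2 - 2*4 = -6.
chi(E) = 2 * (-6) = -12

-12


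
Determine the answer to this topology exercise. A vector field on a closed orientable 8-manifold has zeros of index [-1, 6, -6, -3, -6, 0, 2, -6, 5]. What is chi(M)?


Poincare-Hopf: chi(M) = sum of indices of zeros.
chi = (-1) + (6) + (-6) + (-3) + (-6) + (0) + (2) + (-6) + (5) = -9

-9


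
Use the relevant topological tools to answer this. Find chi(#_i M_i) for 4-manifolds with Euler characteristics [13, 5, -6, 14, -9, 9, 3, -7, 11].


For n-manifolds: chi(A#B) = chi(A) + chi(B) - chi(S^4).
chi(S^4) = 1 + (-1)^4 = 2.
chi(#) = (sum chi_i) - (9-1)*chi(S^4) = 33 - 8*2 = 17

17


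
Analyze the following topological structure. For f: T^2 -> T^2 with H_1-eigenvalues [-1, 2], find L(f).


For a torus self-map: L(f) = det(I - A) where A acts on H_1.
L(f) = (1--1) * (1-2) = 2 * -1 = -2

-2


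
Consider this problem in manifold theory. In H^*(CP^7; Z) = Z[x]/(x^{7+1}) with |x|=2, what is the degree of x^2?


|x| = 2 in H^*(CP^n).
|x^2| = 2 * |x| = 2 * 2 = 4

4


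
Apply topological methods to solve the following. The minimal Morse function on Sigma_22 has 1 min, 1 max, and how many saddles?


A perfect Morse function has m_k = b_k.
For Sigma_22: b_0=1, b_1=2g=44, b_2=1.
Saddles m_1 = 2g = 44

44


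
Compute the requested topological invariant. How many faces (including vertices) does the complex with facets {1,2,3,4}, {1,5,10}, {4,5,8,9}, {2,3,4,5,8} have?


Each maximal simplex on m vertices has 2^m - 1 nonempty faces.
Take the union (dedupe shared faces).
Total distinct faces = 52

52


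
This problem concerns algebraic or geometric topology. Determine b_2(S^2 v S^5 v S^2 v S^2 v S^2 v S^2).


For a wedge of spheres, H_k (k>0) is free on one generator per sphere of dimension k.
Spheres of dimension 2: count = 5.
b_2 = 5

5


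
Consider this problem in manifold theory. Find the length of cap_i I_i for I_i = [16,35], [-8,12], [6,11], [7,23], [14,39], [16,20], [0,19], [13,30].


Intersection = [max(a_i), min(b_i)] = [16, 11].
Since 16 > 11, the intersection is empty.
Length = 0

0


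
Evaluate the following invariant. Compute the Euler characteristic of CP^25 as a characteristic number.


For any closed oriented manifold, <e(TM),[M]> = chi(M).
chi(CP^25) = 25+1 = 26

26


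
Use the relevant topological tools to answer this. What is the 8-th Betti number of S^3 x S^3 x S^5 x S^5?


Each S^d has Poincare polynomial 1 + t^d.
The product S^3 x S^3 x S^5 x S^5 has Poincare polynomial prod(1+t^d_i).
Expanding: b_0=1, b_3=2, b_5=2, b_6=1, b_8=4, b_10=1, b_11=2, b_13=2, b_16=1.
b_8 = 4

4


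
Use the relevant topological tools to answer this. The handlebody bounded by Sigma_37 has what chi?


A genus-g handlebody deformation retracts to a wedge of g circles.
chi(vee_g S^1) = 1 - g.
chi(H_37) = 1 - 37 = -36

-36


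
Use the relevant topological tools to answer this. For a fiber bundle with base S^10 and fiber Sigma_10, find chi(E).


chi(S^10) = 2 (n even), chi(Sigma_10) = 2 - 2*10 = -18.
chi(E) = 2 * (-18) = -36

-36


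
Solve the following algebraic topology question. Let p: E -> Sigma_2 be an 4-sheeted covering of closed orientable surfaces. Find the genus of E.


For an n-sheeted cover: chi(E) = n * chi(B).
chi(Sigma_2) = 2 - 2*2 = -2.
chi(E) = 4 * (-2) = -8.
genus(E) = (2 - chi(E))/2 = (2 - (-8))/2 = 10/2 = 5

5


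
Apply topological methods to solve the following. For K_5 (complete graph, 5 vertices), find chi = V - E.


K_5: V = 5, E = C(5,2) = 10.
chi = V - E = 5 - 10 = -5

-5


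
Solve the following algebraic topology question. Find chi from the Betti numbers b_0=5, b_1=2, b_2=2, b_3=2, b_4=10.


chi = sum_k (-1)^k b_k.
= (5) + (-2) + (2) + (-2) + (10)
= 13

13


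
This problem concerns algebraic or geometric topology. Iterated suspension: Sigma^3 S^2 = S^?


Each suspension raises dimension by 1: Sigma S^n = S^{n+1}.
Sigma^3 S^2 = S^{2+3} = S^5

5


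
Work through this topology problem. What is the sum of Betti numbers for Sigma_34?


For Sigma_34: b_0 = 1, b_1 = 2g = 68, b_2 = 1.
Total = 1 + 68 + 1 = 70

70


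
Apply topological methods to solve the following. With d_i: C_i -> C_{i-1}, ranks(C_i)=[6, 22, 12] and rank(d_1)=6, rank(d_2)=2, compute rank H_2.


rank H_k = rank(ker d_k) - rank(im d_{k+1}).
rank(ker d_2) = rank(C_2) - rank(d_2) = 12 - 2 = 10.
rank(im d_{2+1}) = 0.
rank H_2 = 10 - 0 = 10

10


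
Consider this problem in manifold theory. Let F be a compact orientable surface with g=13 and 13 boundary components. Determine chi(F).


For a compact orientable surface with genus g and b boundary components: chi = 2 - 2g - b.
chi = 2 - 2*13 - 13 = 2 - 26 - 13 = -37

-37


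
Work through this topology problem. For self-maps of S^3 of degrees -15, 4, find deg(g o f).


Degree is multiplicative under composition: deg(g o f) = deg(g) * deg(f).
= 4 * -15 = -60

-60


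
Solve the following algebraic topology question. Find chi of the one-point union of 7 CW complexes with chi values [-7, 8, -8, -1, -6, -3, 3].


chi(A v B) = chi(A) + chi(B) - 1 (one point identified).
For 7 spaces: chi = (sum chi_i) - (7 - 1).
sum = -14; chi = -14 - 6 = -20

-20


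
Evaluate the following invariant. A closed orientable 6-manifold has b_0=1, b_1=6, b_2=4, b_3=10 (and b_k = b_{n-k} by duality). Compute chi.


By Poincare duality b_k = b_{6-k}, so full Betti numbers: b_0=1, b_1=6, b_2=4, b_3=10, b_4=4, b_5=6, b_6=1.
chi = sum (-1)^k b_k = -12

-12


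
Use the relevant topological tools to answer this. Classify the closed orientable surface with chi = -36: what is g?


chi = 2 - 2g for closed orientable surfaces.
-36 = 2 - 2g
2g = 2 - (-36) = 38
g = 19

19


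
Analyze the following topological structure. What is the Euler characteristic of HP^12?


HP^12 has one cell in each dimension 0, 4, ..., 4*12 (12+1 cells, all even-dim).
chi = 12 + 1 = 13

13


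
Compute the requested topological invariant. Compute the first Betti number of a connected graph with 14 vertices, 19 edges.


For a connected graph: rank(pi_1) = b_1 = E - V + 1 = 1 - chi.
chi = V - E = 14 - 19 = -5.
rank = 1 - (-5) = 19 - 14 + 1 = 6

6


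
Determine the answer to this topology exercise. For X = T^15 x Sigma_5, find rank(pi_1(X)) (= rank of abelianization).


pi_1(A x B) = pi_1(A) x pi_1(B); rank of abelianization = b_1.
b_1(T^15) = 15, b_1(Sigma_5) = 2*5 = 10.
b_1(product) = 15 + 10 = 25

25


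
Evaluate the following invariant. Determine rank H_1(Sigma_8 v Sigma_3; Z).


For a wedge: H_1(A v B) = H_1(A) + H_1(B).
b_1(Sigma_8) = 16, b_1(Sigma_3) = 6.
b_1 = 16 + 6 = 22

22


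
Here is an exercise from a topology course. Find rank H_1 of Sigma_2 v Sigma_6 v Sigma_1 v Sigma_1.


For a wedge X v Y: reduced H_k(X v Y) = H_k(X) + H_k(Y).
Each Sigma_g contributes b_1 = 2g.
b_1 = 4 + 12 + 2 + 2 = 20

20


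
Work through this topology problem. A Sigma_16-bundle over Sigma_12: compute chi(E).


For a fiber bundle F -> E -> B (with CW structure): chi(E) = chi(B) * chi(F).
chi(Sigma_12) = -22, chi(Sigma_16) = -30.
chi(E) = (-22) * (-30) = 660

660


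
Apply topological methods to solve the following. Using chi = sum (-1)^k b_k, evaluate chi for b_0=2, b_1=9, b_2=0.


chi = sum_k (-1)^k b_k.
= (2) + (-9) + (0)
= -7

-7


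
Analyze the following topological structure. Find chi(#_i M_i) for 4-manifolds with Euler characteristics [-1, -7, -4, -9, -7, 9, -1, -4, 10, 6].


For n-manifolds: chi(A#B) = chi(A) + chi(B) - chi(S^4).
chi(S^4) = 1 + (-1)^4 = 2.
chi(#) = (sum chi_i) - (10-1)*chi(S^4) = -8 - 9*2 = -26

-26


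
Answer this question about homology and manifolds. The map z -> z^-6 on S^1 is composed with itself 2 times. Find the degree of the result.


deg(f) = -6. Degree is multiplicative: deg(f^2) = (deg f)^2.
deg(f^2) = (-6)^2 = 36

36


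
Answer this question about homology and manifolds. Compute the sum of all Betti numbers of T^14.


b_k(T^14) = C(14,k), so the sum over k is sum_k C(14,k) = 2^14.
Total = 2^14 = 16384

16384


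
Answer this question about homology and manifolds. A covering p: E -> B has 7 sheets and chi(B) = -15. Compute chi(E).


For a finite covering: chi(E) = (number of sheets) * chi(B).
chi(E) = 7 * (-15) = -105

-105


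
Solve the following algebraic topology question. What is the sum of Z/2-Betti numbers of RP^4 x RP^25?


dim H^*(RP^n; Z/2) = n+1 (one Z/2 in each degree 0..n).
Total Betti number is multiplicative.
Total = (4+1) * (25+1) = 5 * 26 = 130

130


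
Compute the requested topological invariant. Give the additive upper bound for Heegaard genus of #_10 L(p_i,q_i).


Heegaard genus satisfies g(A#B) <= g(A) + g(B).
Each lens space has g = 1.
Upper bound: 10 * 1 = 10

10


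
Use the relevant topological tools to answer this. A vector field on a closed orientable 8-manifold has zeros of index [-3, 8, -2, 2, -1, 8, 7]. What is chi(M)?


Poincare-Hopf: chi(M) = sum of indices of zeros.
chi = (-3) + (8) + (-2) + (2) + (-1) + (8) + (7) = 19

19


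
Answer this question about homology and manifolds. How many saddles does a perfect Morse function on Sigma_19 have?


A perfect Morse function has m_k = b_k.
For Sigma_19: b_0=1, b_1=2g=38, b_2=1.
Saddles m_1 = 2g = 38

38


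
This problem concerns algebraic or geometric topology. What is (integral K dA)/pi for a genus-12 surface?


Gauss-Bonnet: integral K dA = 2*pi*chi(M).
chi(Sigma_12) = 2 - 2*12 = -22.
(integral K dA)/pi = 2*chi = 2*(-22) = -44

-44


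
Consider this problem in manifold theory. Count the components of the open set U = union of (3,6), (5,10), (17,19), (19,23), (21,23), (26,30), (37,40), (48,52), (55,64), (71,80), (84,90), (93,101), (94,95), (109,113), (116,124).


Sort and merge overlapping open intervals.
Merged: (3,10), (17,19), (19,23), (26,30), (37,40), (48,52), (55,64), (71,80), (84,90), (93,101), (109,113), (116,124).
Number of components = 12

12


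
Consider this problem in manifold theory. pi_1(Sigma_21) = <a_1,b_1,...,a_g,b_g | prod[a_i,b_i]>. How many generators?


Standard presentation: pi_1(Sigma_g) = <a_1,b_1,...,a_g,b_g | [a_1,b_1]...[a_g,b_g] = 1>.
Number of generators = 2g = 2*21 = 42

42


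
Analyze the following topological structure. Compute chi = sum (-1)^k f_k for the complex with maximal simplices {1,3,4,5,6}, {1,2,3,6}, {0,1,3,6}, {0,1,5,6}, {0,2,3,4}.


Enumerate all faces; f-vector: f_0=7, f_1=20, f_2=22, f_3=9, f_4=1.
chi = sum (-1)^k f_k = 1

1


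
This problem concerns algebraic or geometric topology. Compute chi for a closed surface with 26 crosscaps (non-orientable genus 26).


For a non-orientable closed surface with k crosscaps: chi = 2 - k.
Here k = 26.
chi = 2 - 26 = -24

-24


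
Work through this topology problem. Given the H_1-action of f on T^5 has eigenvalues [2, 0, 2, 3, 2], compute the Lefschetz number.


For a torus self-map: L(f) = det(I - A) where A acts on H_1.
L(f) = (1-2) * (1-0) * (1-2) * (1-3) * (1-2) = -1 * 1 * -1 * -2 * -1 = 2

2


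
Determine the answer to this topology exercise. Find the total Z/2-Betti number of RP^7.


H^k(RP^7; Z/2) = Z/2 for each 0 <= k <= 7.
Total dimension = 7 + 1 = 8

8


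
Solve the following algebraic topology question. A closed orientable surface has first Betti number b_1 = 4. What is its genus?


For a closed orientable surface: b_1 = 2g.
4 = 2g
g = 4 / 2 = 2

2


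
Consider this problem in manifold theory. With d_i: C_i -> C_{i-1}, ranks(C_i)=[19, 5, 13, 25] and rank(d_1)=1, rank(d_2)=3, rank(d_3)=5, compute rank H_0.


rank H_k = rank(ker d_k) - rank(im d_{k+1}).
rank(ker d_0) = rank(C_0) - rank(d_0) = 19 - 0 = 19.
rank(im d_{0+1}) = 1.
rank H_0 = 19 - 1 = 18

18
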